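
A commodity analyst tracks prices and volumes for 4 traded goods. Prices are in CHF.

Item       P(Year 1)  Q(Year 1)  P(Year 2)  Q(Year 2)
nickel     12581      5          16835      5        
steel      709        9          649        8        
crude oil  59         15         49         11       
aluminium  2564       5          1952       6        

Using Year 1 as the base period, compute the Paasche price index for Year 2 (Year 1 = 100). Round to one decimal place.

Paasche price index uses current-period quantities as weights.
ΣP(Year 2)·Q(Year 2) = 16835×5 + 649×8 + 49×11 + 1952×6 = 84175 + 5192 + 539 + 11712 = 101618
ΣP(Year 1)·Q(Year 2) = 12581×5 + 709×8 + 59×11 + 2564×6 = 62905 + 5672 + 649 + 15384 = 84610
Index = 101618 / 84610 × 100 = 120.1016

120.1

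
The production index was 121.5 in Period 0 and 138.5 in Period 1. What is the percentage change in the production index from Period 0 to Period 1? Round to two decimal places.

Change = (138.5 − 121.5) / 121.5 × 100
       = 17.0 / 121.5 × 100 = 13.9918%

13.99%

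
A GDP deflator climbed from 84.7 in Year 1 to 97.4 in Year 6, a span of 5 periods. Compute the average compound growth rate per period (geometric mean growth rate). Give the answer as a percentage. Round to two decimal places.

2.83%

Growth factor = (97.4/84.7)^(1/5) = (1.149941)^(1/5) = 1.028336
Growth rate = 1.028336 − 1 = 0.028336 = 2.8336%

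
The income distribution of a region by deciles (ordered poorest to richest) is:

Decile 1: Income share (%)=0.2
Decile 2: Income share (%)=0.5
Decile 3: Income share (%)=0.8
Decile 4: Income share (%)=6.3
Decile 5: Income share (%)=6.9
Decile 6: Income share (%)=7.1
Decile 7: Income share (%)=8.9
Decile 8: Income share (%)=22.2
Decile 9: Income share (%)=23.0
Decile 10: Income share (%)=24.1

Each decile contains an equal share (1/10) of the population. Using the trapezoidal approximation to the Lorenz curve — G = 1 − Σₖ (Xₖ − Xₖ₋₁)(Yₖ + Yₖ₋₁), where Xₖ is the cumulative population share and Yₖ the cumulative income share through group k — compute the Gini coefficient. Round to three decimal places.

0.488

Cumulative income shares Yₖ: 0.0020, 0.0070, 0.0150, 0.0780, 0.1470, 0.2180, 0.3070, 0.5290, 0.7590, 1.0000
Σ (Xₖ−Xₖ₋₁)(Yₖ+Yₖ₋₁) = (1/10)(0.0020+0.0000) + (1/10)(0.0070+0.0020) + (1/10)(0.0150+0.0070) + (1/10)(0.0780+0.0150) + (1/10)(0.1470+0.0780) + (1/10)(0.2180+0.1470) + (1/10)(0.3070+0.2180) + (1/10)(0.5290+0.3070) + (1/10)(0.7590+0.5290) + (1/10)(1.0000+0.7590)
  = 0.0002 + 0.0009 + 0.0022 + 0.0093 + 0.0225 + 0.0365 + 0.0525 + 0.0836 + 0.1288 + 0.1759 = 0.5124
G = 1 − 0.5124 = 0.4876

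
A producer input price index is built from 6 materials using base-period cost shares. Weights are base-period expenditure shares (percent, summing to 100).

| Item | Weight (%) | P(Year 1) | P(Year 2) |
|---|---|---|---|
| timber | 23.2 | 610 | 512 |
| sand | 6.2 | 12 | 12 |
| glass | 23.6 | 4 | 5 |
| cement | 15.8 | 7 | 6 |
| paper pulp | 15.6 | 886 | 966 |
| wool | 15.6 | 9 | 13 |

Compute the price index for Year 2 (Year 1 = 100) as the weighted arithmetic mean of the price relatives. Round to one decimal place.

108.3

timber: 23.2 × (512/610) = 23.2 × 0.839344 = 19.4728
sand: 6.2 × (12/12) = 6.2 × 1.000000 = 6.2000
glass: 23.6 × (5/4) = 23.6 × 1.250000 = 29.5000
cement: 15.8 × (6/7) = 15.8 × 0.857143 = 13.5429
paper pulp: 15.6 × (966/886) = 15.6 × 1.090293 = 17.0086
wool: 15.6 × (13/9) = 15.6 × 1.444444 = 22.5333
Index = Σ wᵢ·(p₁ᵢ/p₀ᵢ) = 19.4728 + 6.2000 + 29.5000 + 13.5429 + 17.0086 + 22.5333 = 108.2576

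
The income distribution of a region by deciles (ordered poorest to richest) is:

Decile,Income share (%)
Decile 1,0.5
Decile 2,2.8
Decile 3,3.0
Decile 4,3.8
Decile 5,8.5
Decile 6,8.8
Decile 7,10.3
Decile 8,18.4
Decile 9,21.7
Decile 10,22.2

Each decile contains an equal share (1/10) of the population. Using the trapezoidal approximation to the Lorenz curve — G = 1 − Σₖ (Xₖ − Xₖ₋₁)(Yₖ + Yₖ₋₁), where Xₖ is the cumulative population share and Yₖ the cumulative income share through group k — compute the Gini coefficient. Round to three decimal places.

Cumulative income shares Yₖ: 0.0050, 0.0330, 0.0630, 0.1010, 0.1860, 0.2740, 0.3770, 0.5610, 0.7780, 1.0000
Σ (Xₖ−Xₖ₋₁)(Yₖ+Yₖ₋₁) = (1/10)(0.0050+0.0000) + (1/10)(0.0330+0.0050) + (1/10)(0.0630+0.0330) + (1/10)(0.1010+0.0630) + (1/10)(0.1860+0.1010) + (1/10)(0.2740+0.1860) + (1/10)(0.3770+0.2740) + (1/10)(0.5610+0.3770) + (1/10)(0.7780+0.5610) + (1/10)(1.0000+0.7780)
  = 0.0005 + 0.0038 + 0.0096 + 0.0164 + 0.0287 + 0.0460 + 0.0651 + 0.0938 + 0.1339 + 0.1778 = 0.5756
G = 1 − 0.5756 = 0.4244

0.424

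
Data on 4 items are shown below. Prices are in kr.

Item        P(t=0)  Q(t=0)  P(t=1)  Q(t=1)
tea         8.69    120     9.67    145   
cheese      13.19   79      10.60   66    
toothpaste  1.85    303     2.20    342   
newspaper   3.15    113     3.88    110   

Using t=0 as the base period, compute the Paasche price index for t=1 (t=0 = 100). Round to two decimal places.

Paasche price index uses current-period quantities as weights.
ΣP(t=1)·Q(t=1) = 9.67×145 + 10.60×66 + 2.20×342 + 3.88×110 = 1402.15 + 699.6 + 752.4 + 426.8 = 3280.95
ΣP(t=0)·Q(t=1) = 8.69×145 + 13.19×66 + 1.85×342 + 3.15×110 = 1260.05 + 870.54 + 632.7 + 346.5 = 3109.79
Index = 3280.95 / 3109.79 × 100 = 105.5039

105.50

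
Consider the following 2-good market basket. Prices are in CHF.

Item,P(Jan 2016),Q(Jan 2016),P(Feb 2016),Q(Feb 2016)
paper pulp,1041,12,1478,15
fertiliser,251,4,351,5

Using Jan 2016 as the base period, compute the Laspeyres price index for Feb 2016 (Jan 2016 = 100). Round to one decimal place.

Laspeyres price index uses base-period quantities as weights.
ΣP(Feb 2016)·Q(Jan 2016) = 1478×12 + 351×4 = 17736 + 1404 = 19140
ΣP(Jan 2016)·Q(Jan 2016) = 1041×12 + 251×4 = 12492 + 1004 = 13496
Index = 19140 / 13496 × 100 = 141.8198

141.8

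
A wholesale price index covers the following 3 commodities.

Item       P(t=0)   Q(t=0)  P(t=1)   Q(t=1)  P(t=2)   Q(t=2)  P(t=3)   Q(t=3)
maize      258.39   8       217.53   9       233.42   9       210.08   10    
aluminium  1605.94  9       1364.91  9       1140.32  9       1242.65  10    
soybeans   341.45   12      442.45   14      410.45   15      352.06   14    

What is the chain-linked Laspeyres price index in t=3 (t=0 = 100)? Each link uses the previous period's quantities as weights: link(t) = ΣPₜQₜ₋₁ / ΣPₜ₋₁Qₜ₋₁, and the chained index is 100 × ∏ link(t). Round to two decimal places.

Link t=0→t=1:
ΣP(t=1)Q(t=0) = 217.53×8 + 1364.91×9 + 442.45×12 = 1740.24 + 12284.19 + 5309.4 = 19333.83
ΣP(t=0)Q(t=0) = 258.39×8 + 1605.94×9 + 341.45×12 = 2067.12 + 14453.46 + 4097.4 = 20617.98
link = 19333.83/20617.98 = 0.937717
Link t=1→t=2:
ΣP(t=2)Q(t=1) = 233.42×9 + 1140.32×9 + 410.45×14 = 2100.78 + 10262.88 + 5746.3 = 18109.96
ΣP(t=1)Q(t=1) = 217.53×9 + 1364.91×9 + 442.45×14 = 1957.77 + 12284.19 + 6194.3 = 20436.26
link = 18109.96/20436.26 = 0.886168
Link t=2→t=3:
ΣP(t=3)Q(t=2) = 210.08×9 + 1242.65×9 + 352.06×15 = 1890.72 + 11183.85 + 5280.9 = 18355.47
ΣP(t=2)Q(t=2) = 233.42×9 + 1140.32×9 + 410.45×15 = 2100.78 + 10262.88 + 6156.75 = 18520.41
link = 18355.47/18520.41 = 0.991094
Chained index = 100 × 0.937717 × 0.886168 × 0.991094 = 82.3574

82.36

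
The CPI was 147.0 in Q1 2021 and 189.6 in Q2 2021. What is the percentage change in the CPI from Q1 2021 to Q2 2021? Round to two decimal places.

28.98%

Change = (189.6 − 147.0) / 147.0 × 100
       = 42.6 / 147.0 × 100 = 28.9796%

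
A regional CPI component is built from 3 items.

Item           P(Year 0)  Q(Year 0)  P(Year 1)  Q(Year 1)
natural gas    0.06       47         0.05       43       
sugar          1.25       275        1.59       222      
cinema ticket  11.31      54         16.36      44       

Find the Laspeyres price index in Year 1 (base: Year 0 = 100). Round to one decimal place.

Laspeyres price index uses base-period quantities as weights.
ΣP(Year 1)·Q(Year 0) = 0.05×47 + 1.59×275 + 16.36×54 = 2.35 + 437.25 + 883.44 = 1323.04
ΣP(Year 0)·Q(Year 0) = 0.06×47 + 1.25×275 + 11.31×54 = 2.82 + 343.75 + 610.74 = 957.31
Index = 1323.04 / 957.31 × 100 = 138.2039

138.2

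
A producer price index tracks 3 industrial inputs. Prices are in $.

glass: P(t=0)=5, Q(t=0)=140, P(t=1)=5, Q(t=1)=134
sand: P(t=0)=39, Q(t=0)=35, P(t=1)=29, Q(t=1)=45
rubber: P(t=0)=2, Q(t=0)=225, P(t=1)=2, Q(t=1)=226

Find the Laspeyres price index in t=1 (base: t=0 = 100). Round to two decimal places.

86.08

Laspeyres price index uses base-period quantities as weights.
ΣP(t=1)·Q(t=0) = 5×140 + 29×35 + 2×225 = 700 + 1015 + 450 = 2165
ΣP(t=0)·Q(t=0) = 5×140 + 39×35 + 2×225 = 700 + 1365 + 450 = 2515
Index = 2165 / 2515 × 100 = 86.0835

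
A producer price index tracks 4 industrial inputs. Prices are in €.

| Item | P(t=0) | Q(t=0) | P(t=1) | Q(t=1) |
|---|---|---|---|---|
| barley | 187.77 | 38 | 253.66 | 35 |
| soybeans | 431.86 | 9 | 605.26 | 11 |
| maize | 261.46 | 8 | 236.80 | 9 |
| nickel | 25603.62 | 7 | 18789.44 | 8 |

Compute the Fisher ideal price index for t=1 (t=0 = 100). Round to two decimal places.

77.04

Laspeyres component (base-period weights):
ΣP(t=1)Q(t=0) = 253.66×38 + 605.26×9 + 236.80×8 + 18789.44×7 = 9639.08 + 5447.34 + 1894.4 + 131526.08 = 148506.9
ΣP(t=0)Q(t=0) = 187.77×38 + 431.86×9 + 261.46×8 + 25603.62×7 = 7135.26 + 3886.74 + 2091.68 + 179225.34 = 192339.02
L = 148506.9 / 192339.02 × 100 = 77.2110
Paasche component (current-period weights):
ΣP(t=1)Q(t=1) = 253.66×35 + 605.26×11 + 236.80×9 + 18789.44×8 = 8878.1 + 6657.86 + 2131.2 + 150315.52 = 167982.68
ΣP(t=0)Q(t=1) = 187.77×35 + 431.86×11 + 261.46×9 + 25603.62×8 = 6571.95 + 4750.46 + 2353.14 + 204828.96 = 218504.51
P = 167982.68 / 218504.51 × 100 = 76.8784
Fisher = √(L × P) = √(77.2110 × 76.8784) = 77.0445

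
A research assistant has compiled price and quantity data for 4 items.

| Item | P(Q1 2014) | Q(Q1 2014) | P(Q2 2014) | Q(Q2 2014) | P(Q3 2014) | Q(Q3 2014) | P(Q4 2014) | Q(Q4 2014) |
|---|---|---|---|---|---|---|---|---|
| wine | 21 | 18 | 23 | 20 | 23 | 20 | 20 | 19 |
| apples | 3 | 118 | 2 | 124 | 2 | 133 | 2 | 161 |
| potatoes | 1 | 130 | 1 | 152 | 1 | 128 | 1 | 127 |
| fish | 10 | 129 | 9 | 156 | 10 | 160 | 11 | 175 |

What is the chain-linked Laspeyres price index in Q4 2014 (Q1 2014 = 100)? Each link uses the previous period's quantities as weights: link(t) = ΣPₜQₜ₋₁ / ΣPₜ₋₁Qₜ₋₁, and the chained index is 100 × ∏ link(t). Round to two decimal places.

Link Q1 2014→Q2 2014:
ΣP(Q2 2014)Q(Q1 2014) = 23×18 + 2×118 + 1×130 + 9×129 = 414 + 236 + 130 + 1161 = 1941
ΣP(Q1 2014)Q(Q1 2014) = 21×18 + 3×118 + 1×130 + 10×129 = 378 + 354 + 130 + 1290 = 2152
link = 1941/2152 = 0.901952
Link Q2 2014→Q3 2014:
ΣP(Q3 2014)Q(Q2 2014) = 23×20 + 2×124 + 1×152 + 10×156 = 460 + 248 + 152 + 1560 = 2420
ΣP(Q2 2014)Q(Q2 2014) = 23×20 + 2×124 + 1×152 + 9×156 = 460 + 248 + 152 + 1404 = 2264
link = 2420/2264 = 1.068905
Link Q3 2014→Q4 2014:
ΣP(Q4 2014)Q(Q3 2014) = 20×20 + 2×133 + 1×128 + 11×160 = 400 + 266 + 128 + 1760 = 2554
ΣP(Q3 2014)Q(Q3 2014) = 23×20 + 2×133 + 1×128 + 10×160 = 460 + 266 + 128 + 1600 = 2454
link = 2554/2454 = 1.040750
Chained index = 100 × 0.901952 × 1.068905 × 1.040750 = 100.3387

100.34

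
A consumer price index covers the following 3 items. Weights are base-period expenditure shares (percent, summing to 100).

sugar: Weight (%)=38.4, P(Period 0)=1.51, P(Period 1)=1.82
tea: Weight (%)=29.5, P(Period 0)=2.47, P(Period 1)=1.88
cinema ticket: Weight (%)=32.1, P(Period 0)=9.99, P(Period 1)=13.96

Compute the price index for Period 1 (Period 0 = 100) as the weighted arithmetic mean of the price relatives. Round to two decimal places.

sugar: 38.4 × (1.82/1.51) = 38.4 × 1.205298 = 46.2834
tea: 29.5 × (1.88/2.47) = 29.5 × 0.761134 = 22.4534
cinema ticket: 32.1 × (13.96/9.99) = 32.1 × 1.397397 = 44.8565
Index = Σ wᵢ·(p₁ᵢ/p₀ᵢ) = 46.2834 + 22.4534 + 44.8565 = 113.5933

113.59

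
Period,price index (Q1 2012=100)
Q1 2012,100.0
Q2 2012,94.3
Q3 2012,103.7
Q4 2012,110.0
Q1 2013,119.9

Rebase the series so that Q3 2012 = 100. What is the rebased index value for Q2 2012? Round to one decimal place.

Rebased(Q2 2012) = 94.3 / 103.7 × 100 = 90.9354

90.9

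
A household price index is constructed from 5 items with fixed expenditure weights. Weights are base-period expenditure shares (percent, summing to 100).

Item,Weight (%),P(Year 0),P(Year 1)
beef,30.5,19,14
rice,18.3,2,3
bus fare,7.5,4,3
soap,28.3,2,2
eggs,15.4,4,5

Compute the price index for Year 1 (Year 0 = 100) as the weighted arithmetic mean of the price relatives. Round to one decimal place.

103.1

beef: 30.5 × (14/19) = 30.5 × 0.736842 = 22.4737
rice: 18.3 × (3/2) = 18.3 × 1.500000 = 27.4500
bus fare: 7.5 × (3/4) = 7.5 × 0.750000 = 5.6250
soap: 28.3 × (2/2) = 28.3 × 1.000000 = 28.3000
eggs: 15.4 × (5/4) = 15.4 × 1.250000 = 19.2500
Index = Σ wᵢ·(p₁ᵢ/p₀ᵢ) = 22.4737 + 27.4500 + 5.6250 + 28.3000 + 19.2500 = 103.0987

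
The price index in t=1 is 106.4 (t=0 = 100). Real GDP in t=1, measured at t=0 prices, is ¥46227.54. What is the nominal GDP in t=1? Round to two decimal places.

49186.10

Nominal = Real × (Index/100) = 46227.54 × (106.4/100)
        = 46227.54 × 1.064 = 49186.1026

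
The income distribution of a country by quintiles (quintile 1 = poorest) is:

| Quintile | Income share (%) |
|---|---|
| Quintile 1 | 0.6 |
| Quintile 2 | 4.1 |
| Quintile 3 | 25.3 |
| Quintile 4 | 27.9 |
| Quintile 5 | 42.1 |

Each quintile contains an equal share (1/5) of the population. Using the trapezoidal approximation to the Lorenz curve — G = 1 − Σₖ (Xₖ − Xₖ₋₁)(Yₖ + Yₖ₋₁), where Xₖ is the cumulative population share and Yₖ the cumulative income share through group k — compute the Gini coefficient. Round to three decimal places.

0.427

Cumulative income shares Yₖ: 0.0060, 0.0470, 0.3000, 0.5790, 1.0000
Σ (Xₖ−Xₖ₋₁)(Yₖ+Yₖ₋₁) = (1/5)(0.0060+0.0000) + (1/5)(0.0470+0.0060) + (1/5)(0.3000+0.0470) + (1/5)(0.5790+0.3000) + (1/5)(1.0000+0.5790)
  = 0.0012 + 0.0106 + 0.0694 + 0.1758 + 0.3158 = 0.5728
G = 1 − 0.5728 = 0.4272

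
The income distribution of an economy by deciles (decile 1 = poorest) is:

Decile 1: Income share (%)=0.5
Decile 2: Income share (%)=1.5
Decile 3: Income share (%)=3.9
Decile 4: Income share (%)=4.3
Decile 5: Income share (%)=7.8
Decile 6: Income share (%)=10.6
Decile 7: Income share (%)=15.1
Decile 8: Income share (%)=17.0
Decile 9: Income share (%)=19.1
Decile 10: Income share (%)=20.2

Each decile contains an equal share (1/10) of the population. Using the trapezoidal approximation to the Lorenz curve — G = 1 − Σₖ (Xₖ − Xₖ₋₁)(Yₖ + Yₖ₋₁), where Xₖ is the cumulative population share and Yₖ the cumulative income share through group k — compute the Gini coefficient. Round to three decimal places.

0.401

Cumulative income shares Yₖ: 0.0050, 0.0200, 0.0590, 0.1020, 0.1800, 0.2860, 0.4370, 0.6070, 0.7980, 1.0000
Σ (Xₖ−Xₖ₋₁)(Yₖ+Yₖ₋₁) = (1/10)(0.0050+0.0000) + (1/10)(0.0200+0.0050) + (1/10)(0.0590+0.0200) + (1/10)(0.1020+0.0590) + (1/10)(0.1800+0.1020) + (1/10)(0.2860+0.1800) + (1/10)(0.4370+0.2860) + (1/10)(0.6070+0.4370) + (1/10)(0.7980+0.6070) + (1/10)(1.0000+0.7980)
  = 0.0005 + 0.0025 + 0.0079 + 0.0161 + 0.0282 + 0.0466 + 0.0723 + 0.1044 + 0.1405 + 0.1798 = 0.5988
G = 1 − 0.5988 = 0.4012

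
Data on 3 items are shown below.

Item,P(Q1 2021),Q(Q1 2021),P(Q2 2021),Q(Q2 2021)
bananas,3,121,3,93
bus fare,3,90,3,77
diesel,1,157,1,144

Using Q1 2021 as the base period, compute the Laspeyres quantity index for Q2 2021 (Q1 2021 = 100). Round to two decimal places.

Laspeyres quantity index uses base-period prices as weights.
ΣP(Q1 2021)·Q(Q2 2021) = 3×93 + 3×77 + 1×144 = 279 + 231 + 144 = 654
ΣP(Q1 2021)·Q(Q1 2021) = 3×121 + 3×90 + 1×157 = 363 + 270 + 157 = 790
Index = 654 / 790 × 100 = 82.7848

82.78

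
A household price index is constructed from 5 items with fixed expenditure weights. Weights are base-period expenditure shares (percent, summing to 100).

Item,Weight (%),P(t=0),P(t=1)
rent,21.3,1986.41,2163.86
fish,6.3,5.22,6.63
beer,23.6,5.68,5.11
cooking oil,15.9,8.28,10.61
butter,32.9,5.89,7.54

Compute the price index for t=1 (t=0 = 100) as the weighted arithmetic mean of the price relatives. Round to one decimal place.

114.9

rent: 21.3 × (2163.86/1986.41) = 21.3 × 1.089332 = 23.2028
fish: 6.3 × (6.63/5.22) = 6.3 × 1.270115 = 8.0017
beer: 23.6 × (5.11/5.68) = 23.6 × 0.899648 = 21.2317
cooking oil: 15.9 × (10.61/8.28) = 15.9 × 1.281401 = 20.3743
butter: 32.9 × (7.54/5.89) = 32.9 × 1.280136 = 42.1165
Index = Σ wᵢ·(p₁ᵢ/p₀ᵢ) = 23.2028 + 8.0017 + 21.2317 + 20.3743 + 42.1165 = 114.9269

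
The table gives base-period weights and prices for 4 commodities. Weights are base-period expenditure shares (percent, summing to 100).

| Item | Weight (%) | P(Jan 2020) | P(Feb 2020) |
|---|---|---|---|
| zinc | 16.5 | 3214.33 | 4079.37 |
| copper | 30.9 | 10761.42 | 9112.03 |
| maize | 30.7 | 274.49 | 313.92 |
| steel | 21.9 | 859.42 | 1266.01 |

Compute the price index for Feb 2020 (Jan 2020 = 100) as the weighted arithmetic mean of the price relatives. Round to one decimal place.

zinc: 16.5 × (4079.37/3214.33) = 16.5 × 1.269120 = 20.9405
copper: 30.9 × (9112.03/10761.42) = 30.9 × 0.846731 = 26.1640
maize: 30.7 × (313.92/274.49) = 30.7 × 1.143648 = 35.1100
steel: 21.9 × (1266.01/859.42) = 21.9 × 1.473098 = 32.2608
Index = Σ wᵢ·(p₁ᵢ/p₀ᵢ) = 20.9405 + 26.1640 + 35.1100 + 32.2608 = 114.4753

114.5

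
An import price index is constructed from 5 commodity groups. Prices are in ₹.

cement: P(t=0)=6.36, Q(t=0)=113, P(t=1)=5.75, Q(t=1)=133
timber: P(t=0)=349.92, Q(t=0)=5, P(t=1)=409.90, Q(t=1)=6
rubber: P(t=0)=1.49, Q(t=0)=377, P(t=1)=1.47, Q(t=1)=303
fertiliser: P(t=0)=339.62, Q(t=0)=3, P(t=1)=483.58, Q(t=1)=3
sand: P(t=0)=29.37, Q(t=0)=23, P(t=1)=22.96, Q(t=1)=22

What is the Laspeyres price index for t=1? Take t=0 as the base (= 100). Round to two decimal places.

110.75

Laspeyres price index uses base-period quantities as weights.
ΣP(t=1)·Q(t=0) = 5.75×113 + 409.90×5 + 1.47×377 + 483.58×3 + 22.96×23 = 649.75 + 2049.5 + 554.19 + 1450.74 + 528.08 = 5232.26
ΣP(t=0)·Q(t=0) = 6.36×113 + 349.92×5 + 1.49×377 + 339.62×3 + 29.37×23 = 718.68 + 1749.6 + 561.73 + 1018.86 + 675.51 = 4724.38
Index = 5232.26 / 4724.38 × 100 = 110.7502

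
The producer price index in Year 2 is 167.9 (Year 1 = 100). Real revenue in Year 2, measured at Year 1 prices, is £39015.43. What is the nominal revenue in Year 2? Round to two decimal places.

Nominal = Real × (Index/100) = 39015.43 × (167.9/100)
        = 39015.43 × 1.679 = 65506.9070

65506.91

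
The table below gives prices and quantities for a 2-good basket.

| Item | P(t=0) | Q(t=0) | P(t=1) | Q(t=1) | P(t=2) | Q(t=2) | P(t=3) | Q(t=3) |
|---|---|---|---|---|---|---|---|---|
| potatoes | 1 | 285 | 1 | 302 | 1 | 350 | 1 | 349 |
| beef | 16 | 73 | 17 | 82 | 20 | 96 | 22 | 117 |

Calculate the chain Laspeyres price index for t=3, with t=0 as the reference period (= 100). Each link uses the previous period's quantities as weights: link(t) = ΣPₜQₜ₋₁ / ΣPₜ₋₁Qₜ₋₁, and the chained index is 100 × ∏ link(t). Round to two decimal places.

Link t=0→t=1:
ΣP(t=1)Q(t=0) = 1×285 + 17×73 = 285 + 1241 = 1526
ΣP(t=0)Q(t=0) = 1×285 + 16×73 = 285 + 1168 = 1453
link = 1526/1453 = 1.050241
Link t=1→t=2:
ΣP(t=2)Q(t=1) = 1×302 + 20×82 = 302 + 1640 = 1942
ΣP(t=1)Q(t=1) = 1×302 + 17×82 = 302 + 1394 = 1696
link = 1942/1696 = 1.145047
Link t=2→t=3:
ΣP(t=3)Q(t=2) = 1×350 + 22×96 = 350 + 2112 = 2462
ΣP(t=2)Q(t=2) = 1×350 + 20×96 = 350 + 1920 = 2270
link = 2462/2270 = 1.084581
Chained index = 100 × 1.050241 × 1.145047 × 1.084581 = 130.4291

130.43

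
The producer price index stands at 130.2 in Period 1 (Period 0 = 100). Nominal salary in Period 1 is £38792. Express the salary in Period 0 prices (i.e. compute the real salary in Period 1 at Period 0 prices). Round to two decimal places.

29794.16

Real = Nominal ÷ (Index/100) = 38792 ÷ (130.2/100)
     = 38792 ÷ 1.302 = 29794.1628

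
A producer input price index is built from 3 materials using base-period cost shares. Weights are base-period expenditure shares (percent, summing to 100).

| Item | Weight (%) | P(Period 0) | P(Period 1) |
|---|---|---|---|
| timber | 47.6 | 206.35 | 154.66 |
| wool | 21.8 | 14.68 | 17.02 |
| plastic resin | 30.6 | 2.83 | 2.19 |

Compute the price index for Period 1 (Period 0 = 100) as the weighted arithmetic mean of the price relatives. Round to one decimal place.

84.6

timber: 47.6 × (154.66/206.35) = 47.6 × 0.749503 = 35.6764
wool: 21.8 × (17.02/14.68) = 21.8 × 1.159401 = 25.2749
plastic resin: 30.6 × (2.19/2.83) = 30.6 × 0.773852 = 23.6799
Index = Σ wᵢ·(p₁ᵢ/p₀ᵢ) = 35.6764 + 25.2749 + 23.6799 = 84.6311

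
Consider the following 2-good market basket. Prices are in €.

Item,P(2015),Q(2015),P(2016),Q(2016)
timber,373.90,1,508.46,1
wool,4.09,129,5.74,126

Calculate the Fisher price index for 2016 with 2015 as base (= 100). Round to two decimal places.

138.52

Laspeyres component (base-period weights):
ΣP(2016)Q(2015) = 508.46×1 + 5.74×129 = 508.46 + 740.46 = 1248.92
ΣP(2015)Q(2015) = 373.90×1 + 4.09×129 = 373.9 + 527.61 = 901.51
L = 1248.92 / 901.51 × 100 = 138.5365
Paasche component (current-period weights):
ΣP(2016)Q(2016) = 508.46×1 + 5.74×126 = 508.46 + 723.24 = 1231.7
ΣP(2015)Q(2016) = 373.90×1 + 4.09×126 = 373.9 + 515.34 = 889.24
P = 1231.7 / 889.24 × 100 = 138.5115
Fisher = √(L × P) = √(138.5365 × 138.5115) = 138.5240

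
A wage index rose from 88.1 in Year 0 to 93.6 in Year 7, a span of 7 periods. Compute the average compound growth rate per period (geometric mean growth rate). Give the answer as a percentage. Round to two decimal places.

Growth factor = (93.6/88.1)^(1/7) = (1.062429)^(1/7) = 1.008689
Growth rate = 1.008689 − 1 = 0.008689 = 0.8689%

0.87%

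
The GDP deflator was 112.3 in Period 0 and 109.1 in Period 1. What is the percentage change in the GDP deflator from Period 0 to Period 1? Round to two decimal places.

-2.85%

Change = (109.1 − 112.3) / 112.3 × 100
       = -3.2 / 112.3 × 100 = -2.8495%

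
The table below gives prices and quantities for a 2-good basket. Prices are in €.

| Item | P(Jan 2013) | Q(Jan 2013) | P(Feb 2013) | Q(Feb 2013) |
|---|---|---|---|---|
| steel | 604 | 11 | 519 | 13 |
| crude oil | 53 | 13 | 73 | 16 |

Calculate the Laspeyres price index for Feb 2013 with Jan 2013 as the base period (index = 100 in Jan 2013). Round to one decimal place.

90.8

Laspeyres price index uses base-period quantities as weights.
ΣP(Feb 2013)·Q(Jan 2013) = 519×11 + 73×13 = 5709 + 949 = 6658
ΣP(Jan 2013)·Q(Jan 2013) = 604×11 + 53×13 = 6644 + 689 = 7333
Index = 6658 / 7333 × 100 = 90.7950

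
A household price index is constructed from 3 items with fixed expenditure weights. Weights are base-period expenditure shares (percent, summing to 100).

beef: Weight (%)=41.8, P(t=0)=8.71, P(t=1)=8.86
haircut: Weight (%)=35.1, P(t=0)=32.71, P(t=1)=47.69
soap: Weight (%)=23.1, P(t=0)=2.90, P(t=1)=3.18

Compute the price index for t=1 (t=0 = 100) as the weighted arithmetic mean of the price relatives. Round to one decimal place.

beef: 41.8 × (8.86/8.71) = 41.8 × 1.017222 = 42.5199
haircut: 35.1 × (47.69/32.71) = 35.1 × 1.457964 = 51.1745
soap: 23.1 × (3.18/2.90) = 23.1 × 1.096552 = 25.3303
Index = Σ wᵢ·(p₁ᵢ/p₀ᵢ) = 42.5199 + 51.1745 + 25.3303 = 119.0247

119.0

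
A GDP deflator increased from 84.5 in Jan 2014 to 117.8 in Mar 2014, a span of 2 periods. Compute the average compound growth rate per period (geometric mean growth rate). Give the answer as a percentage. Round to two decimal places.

Growth factor = (117.8/84.5)^(1/2) = (1.394083)^(1/2) = 1.180713
Growth rate = 1.180713 − 1 = 0.180713 = 18.0713%

18.07%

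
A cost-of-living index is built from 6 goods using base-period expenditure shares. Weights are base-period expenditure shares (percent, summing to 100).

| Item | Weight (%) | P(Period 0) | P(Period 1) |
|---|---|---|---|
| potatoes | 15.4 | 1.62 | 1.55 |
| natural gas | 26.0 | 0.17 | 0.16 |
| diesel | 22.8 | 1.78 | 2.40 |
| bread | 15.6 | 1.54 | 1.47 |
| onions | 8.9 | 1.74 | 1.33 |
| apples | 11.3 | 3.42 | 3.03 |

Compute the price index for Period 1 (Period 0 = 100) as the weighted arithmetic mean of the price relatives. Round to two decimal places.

101.65

potatoes: 15.4 × (1.55/1.62) = 15.4 × 0.956790 = 14.7346
natural gas: 26.0 × (0.16/0.17) = 26.0 × 0.941176 = 24.4706
diesel: 22.8 × (2.40/1.78) = 22.8 × 1.348315 = 30.7416
bread: 15.6 × (1.47/1.54) = 15.6 × 0.954545 = 14.8909
onions: 8.9 × (1.33/1.74) = 8.9 × 0.764368 = 6.8029
apples: 11.3 × (3.03/3.42) = 11.3 × 0.885965 = 10.0114
Index = Σ wᵢ·(p₁ᵢ/p₀ᵢ) = 14.7346 + 24.4706 + 30.7416 + 14.8909 + 6.8029 + 10.0114 = 101.6519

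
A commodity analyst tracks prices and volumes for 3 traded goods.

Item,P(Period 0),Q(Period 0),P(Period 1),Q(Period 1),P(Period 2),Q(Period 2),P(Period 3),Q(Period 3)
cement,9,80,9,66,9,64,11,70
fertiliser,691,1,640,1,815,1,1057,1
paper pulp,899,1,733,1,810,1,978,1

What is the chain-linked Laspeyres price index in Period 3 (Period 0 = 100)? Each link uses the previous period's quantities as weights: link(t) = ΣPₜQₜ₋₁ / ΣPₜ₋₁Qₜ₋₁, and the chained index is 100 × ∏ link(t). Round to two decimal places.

Link Period 0→Period 1:
ΣP(Period 1)Q(Period 0) = 9×80 + 640×1 + 733×1 = 720 + 640 + 733 = 2093
ΣP(Period 0)Q(Period 0) = 9×80 + 691×1 + 899×1 = 720 + 691 + 899 = 2310
link = 2093/2310 = 0.906061
Link Period 1→Period 2:
ΣP(Period 2)Q(Period 1) = 9×66 + 815×1 + 810×1 = 594 + 815 + 810 = 2219
ΣP(Period 1)Q(Period 1) = 9×66 + 640×1 + 733×1 = 594 + 640 + 733 = 1967
link = 2219/1967 = 1.128114
Link Period 2→Period 3:
ΣP(Period 3)Q(Period 2) = 11×64 + 1057×1 + 978×1 = 704 + 1057 + 978 = 2739
ΣP(Period 2)Q(Period 2) = 9×64 + 815×1 + 810×1 = 576 + 815 + 810 = 2201
link = 2739/2201 = 1.244434
Chained index = 100 × 0.906061 × 1.128114 × 1.244434 = 127.1986

127.20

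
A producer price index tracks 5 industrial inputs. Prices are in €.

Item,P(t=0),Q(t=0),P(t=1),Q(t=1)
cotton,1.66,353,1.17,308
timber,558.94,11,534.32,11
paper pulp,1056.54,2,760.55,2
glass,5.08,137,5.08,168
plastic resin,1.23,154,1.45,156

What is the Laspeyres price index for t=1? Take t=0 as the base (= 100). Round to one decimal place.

89.7

Laspeyres price index uses base-period quantities as weights.
ΣP(t=1)·Q(t=0) = 1.17×353 + 534.32×11 + 760.55×2 + 5.08×137 + 1.45×154 = 413.01 + 5877.52 + 1521.1 + 695.96 + 223.3 = 8730.89
ΣP(t=0)·Q(t=0) = 1.66×353 + 558.94×11 + 1056.54×2 + 5.08×137 + 1.23×154 = 585.98 + 6148.34 + 2113.08 + 695.96 + 189.42 = 9732.78
Index = 8730.89 / 9732.78 × 100 = 89.7060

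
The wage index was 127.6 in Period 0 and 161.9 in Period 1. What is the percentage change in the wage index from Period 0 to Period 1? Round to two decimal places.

26.88%

Change = (161.9 − 127.6) / 127.6 × 100
       = 34.3 / 127.6 × 100 = 26.8809%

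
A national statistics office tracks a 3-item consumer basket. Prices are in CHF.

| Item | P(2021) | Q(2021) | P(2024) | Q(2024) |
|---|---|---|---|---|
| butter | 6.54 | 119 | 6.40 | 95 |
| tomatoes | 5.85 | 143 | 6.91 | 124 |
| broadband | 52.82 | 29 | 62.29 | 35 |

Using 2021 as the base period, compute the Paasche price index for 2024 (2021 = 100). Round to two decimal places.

114.07

Paasche price index uses current-period quantities as weights.
ΣP(2024)·Q(2024) = 6.40×95 + 6.91×124 + 62.29×35 = 608 + 856.84 + 2180.15 = 3644.99
ΣP(2021)·Q(2024) = 6.54×95 + 5.85×124 + 52.82×35 = 621.3 + 725.4 + 1848.7 = 3195.4
Index = 3644.99 / 3195.4 × 100 = 114.0699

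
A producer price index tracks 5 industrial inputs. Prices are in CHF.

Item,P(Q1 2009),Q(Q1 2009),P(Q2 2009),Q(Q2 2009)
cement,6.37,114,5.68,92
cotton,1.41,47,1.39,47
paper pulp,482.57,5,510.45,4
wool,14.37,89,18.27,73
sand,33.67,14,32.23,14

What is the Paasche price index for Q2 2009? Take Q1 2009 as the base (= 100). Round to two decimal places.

107.60

Paasche price index uses current-period quantities as weights.
ΣP(Q2 2009)·Q(Q2 2009) = 5.68×92 + 1.39×47 + 510.45×4 + 18.27×73 + 32.23×14 = 522.56 + 65.33 + 2041.8 + 1333.71 + 451.22 = 4414.62
ΣP(Q1 2009)·Q(Q2 2009) = 6.37×92 + 1.41×47 + 482.57×4 + 14.37×73 + 33.67×14 = 586.04 + 66.27 + 1930.28 + 1049.01 + 471.38 = 4102.98
Index = 4414.62 / 4102.98 × 100 = 107.5955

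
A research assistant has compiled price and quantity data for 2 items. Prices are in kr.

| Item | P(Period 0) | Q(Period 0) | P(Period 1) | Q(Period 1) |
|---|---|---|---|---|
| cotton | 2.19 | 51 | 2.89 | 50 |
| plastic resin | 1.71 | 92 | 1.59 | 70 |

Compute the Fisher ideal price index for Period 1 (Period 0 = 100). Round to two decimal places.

110.38

Laspeyres component (base-period weights):
ΣP(Period 1)Q(Period 0) = 2.89×51 + 1.59×92 = 147.39 + 146.28 = 293.67
ΣP(Period 0)Q(Period 0) = 2.19×51 + 1.71×92 = 111.69 + 157.32 = 269.01
L = 293.67 / 269.01 × 100 = 109.1669
Paasche component (current-period weights):
ΣP(Period 1)Q(Period 1) = 2.89×50 + 1.59×70 = 144.5 + 111.3 = 255.8
ΣP(Period 0)Q(Period 1) = 2.19×50 + 1.71×70 = 109.5 + 119.7 = 229.2
P = 255.8 / 229.2 × 100 = 111.6056
Fisher = √(L × P) = √(109.1669 × 111.6056) = 110.3795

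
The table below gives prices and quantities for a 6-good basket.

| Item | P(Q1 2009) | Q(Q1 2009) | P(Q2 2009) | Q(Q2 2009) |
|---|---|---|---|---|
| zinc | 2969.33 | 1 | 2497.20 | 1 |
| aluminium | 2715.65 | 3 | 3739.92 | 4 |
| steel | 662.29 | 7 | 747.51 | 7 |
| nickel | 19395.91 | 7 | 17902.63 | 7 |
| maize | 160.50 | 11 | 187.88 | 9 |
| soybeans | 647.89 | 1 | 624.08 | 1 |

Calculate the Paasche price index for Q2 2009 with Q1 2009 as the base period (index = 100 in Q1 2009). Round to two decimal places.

Paasche price index uses current-period quantities as weights.
ΣP(Q2 2009)·Q(Q2 2009) = 2497.20×1 + 3739.92×4 + 747.51×7 + 17902.63×7 + 187.88×9 + 624.08×1 = 2497.2 + 14959.68 + 5232.57 + 125318.41 + 1690.92 + 624.08 = 150322.86
ΣP(Q1 2009)·Q(Q2 2009) = 2969.33×1 + 2715.65×4 + 662.29×7 + 19395.91×7 + 160.50×9 + 647.89×1 = 2969.33 + 10862.6 + 4636.03 + 135771.37 + 1444.5 + 647.89 = 156331.72
Index = 150322.86 / 156331.72 × 100 = 96.1563

96.16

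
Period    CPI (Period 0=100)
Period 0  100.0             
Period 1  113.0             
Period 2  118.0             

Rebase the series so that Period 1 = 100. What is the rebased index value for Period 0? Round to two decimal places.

88.50

Rebased(Period 0) = 100.0 / 113.0 × 100 = 88.4956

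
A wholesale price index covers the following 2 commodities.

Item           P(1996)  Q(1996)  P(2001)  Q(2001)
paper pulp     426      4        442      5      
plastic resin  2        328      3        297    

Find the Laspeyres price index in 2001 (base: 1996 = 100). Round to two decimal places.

Laspeyres price index uses base-period quantities as weights.
ΣP(2001)·Q(1996) = 442×4 + 3×328 = 1768 + 984 = 2752
ΣP(1996)·Q(1996) = 426×4 + 2×328 = 1704 + 656 = 2360
Index = 2752 / 2360 × 100 = 116.6102

116.61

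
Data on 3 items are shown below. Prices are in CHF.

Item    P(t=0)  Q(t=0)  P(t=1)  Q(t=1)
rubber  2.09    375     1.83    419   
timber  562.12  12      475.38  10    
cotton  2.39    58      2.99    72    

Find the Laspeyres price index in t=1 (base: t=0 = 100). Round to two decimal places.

Laspeyres price index uses base-period quantities as weights.
ΣP(t=1)·Q(t=0) = 1.83×375 + 475.38×12 + 2.99×58 = 686.25 + 5704.56 + 173.42 = 6564.23
ΣP(t=0)·Q(t=0) = 2.09×375 + 562.12×12 + 2.39×58 = 783.75 + 6745.44 + 138.62 = 7667.81
Index = 6564.23 / 7667.81 × 100 = 85.6076

85.61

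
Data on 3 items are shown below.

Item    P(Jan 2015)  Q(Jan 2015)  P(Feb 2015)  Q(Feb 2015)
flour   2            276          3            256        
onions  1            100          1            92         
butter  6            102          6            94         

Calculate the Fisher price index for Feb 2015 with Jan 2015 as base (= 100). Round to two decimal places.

121.88

Laspeyres component (base-period weights):
ΣP(Feb 2015)Q(Jan 2015) = 3×276 + 1×100 + 6×102 = 828 + 100 + 612 = 1540
ΣP(Jan 2015)Q(Jan 2015) = 2×276 + 1×100 + 6×102 = 552 + 100 + 612 = 1264
L = 1540 / 1264 × 100 = 121.8354
Paasche component (current-period weights):
ΣP(Feb 2015)Q(Feb 2015) = 3×256 + 1×92 + 6×94 = 768 + 92 + 564 = 1424
ΣP(Jan 2015)Q(Feb 2015) = 2×256 + 1×92 + 6×94 = 512 + 92 + 564 = 1168
P = 1424 / 1168 × 100 = 121.9178
Fisher = √(L × P) = √(121.8354 × 121.9178) = 121.8766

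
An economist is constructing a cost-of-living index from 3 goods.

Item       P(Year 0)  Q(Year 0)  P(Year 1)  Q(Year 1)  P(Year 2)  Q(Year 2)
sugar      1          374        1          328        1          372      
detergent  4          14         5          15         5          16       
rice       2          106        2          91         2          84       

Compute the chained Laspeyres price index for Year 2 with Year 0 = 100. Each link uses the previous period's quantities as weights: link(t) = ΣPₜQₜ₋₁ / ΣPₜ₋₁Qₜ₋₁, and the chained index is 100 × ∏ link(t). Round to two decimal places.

Link Year 0→Year 1:
ΣP(Year 1)Q(Year 0) = 1×374 + 5×14 + 2×106 = 374 + 70 + 212 = 656
ΣP(Year 0)Q(Year 0) = 1×374 + 4×14 + 2×106 = 374 + 56 + 212 = 642
link = 656/642 = 1.021807
Link Year 1→Year 2:
ΣP(Year 2)Q(Year 1) = 1×328 + 5×15 + 2×91 = 328 + 75 + 182 = 585
ΣP(Year 1)Q(Year 1) = 1×328 + 5×15 + 2×91 = 328 + 75 + 182 = 585
link = 585/585 = 1.000000
Chained index = 100 × 1.021807 × 1.000000 = 102.1807

102.18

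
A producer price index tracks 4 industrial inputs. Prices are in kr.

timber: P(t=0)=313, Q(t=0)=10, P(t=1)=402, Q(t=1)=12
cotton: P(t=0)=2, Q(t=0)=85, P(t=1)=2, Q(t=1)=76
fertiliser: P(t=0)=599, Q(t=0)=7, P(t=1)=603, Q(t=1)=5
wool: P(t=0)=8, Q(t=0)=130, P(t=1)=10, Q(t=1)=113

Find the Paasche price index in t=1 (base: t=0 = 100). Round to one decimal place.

Paasche price index uses current-period quantities as weights.
ΣP(t=1)·Q(t=1) = 402×12 + 2×76 + 603×5 + 10×113 = 4824 + 152 + 3015 + 1130 = 9121
ΣP(t=0)·Q(t=1) = 313×12 + 2×76 + 599×5 + 8×113 = 3756 + 152 + 2995 + 904 = 7807
Index = 9121 / 7807 × 100 = 116.8310

116.8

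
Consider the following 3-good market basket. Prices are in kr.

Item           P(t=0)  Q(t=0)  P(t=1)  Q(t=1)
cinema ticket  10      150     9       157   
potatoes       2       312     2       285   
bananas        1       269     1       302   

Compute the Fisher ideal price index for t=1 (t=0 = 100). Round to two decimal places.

93.65

Laspeyres component (base-period weights):
ΣP(t=1)Q(t=0) = 9×150 + 2×312 + 1×269 = 1350 + 624 + 269 = 2243
ΣP(t=0)Q(t=0) = 10×150 + 2×312 + 1×269 = 1500 + 624 + 269 = 2393
L = 2243 / 2393 × 100 = 93.7317
Paasche component (current-period weights):
ΣP(t=1)Q(t=1) = 9×157 + 2×285 + 1×302 = 1413 + 570 + 302 = 2285
ΣP(t=0)Q(t=1) = 10×157 + 2×285 + 1×302 = 1570 + 570 + 302 = 2442
P = 2285 / 2442 × 100 = 93.5708
Fisher = √(L × P) = √(93.7317 × 93.5708) = 93.6512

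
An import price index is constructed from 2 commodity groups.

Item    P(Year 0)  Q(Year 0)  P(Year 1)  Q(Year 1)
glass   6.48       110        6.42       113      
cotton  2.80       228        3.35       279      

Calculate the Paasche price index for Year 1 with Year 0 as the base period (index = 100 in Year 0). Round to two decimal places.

109.69

Paasche price index uses current-period quantities as weights.
ΣP(Year 1)·Q(Year 1) = 6.42×113 + 3.35×279 = 725.46 + 934.65 = 1660.11
ΣP(Year 0)·Q(Year 1) = 6.48×113 + 2.80×279 = 732.24 + 781.2 = 1513.44
Index = 1660.11 / 1513.44 × 100 = 109.6912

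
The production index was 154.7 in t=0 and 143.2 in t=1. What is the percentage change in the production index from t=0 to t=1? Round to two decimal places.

-7.43%

Change = (143.2 − 154.7) / 154.7 × 100
       = -11.5 / 154.7 × 100 = -7.4337%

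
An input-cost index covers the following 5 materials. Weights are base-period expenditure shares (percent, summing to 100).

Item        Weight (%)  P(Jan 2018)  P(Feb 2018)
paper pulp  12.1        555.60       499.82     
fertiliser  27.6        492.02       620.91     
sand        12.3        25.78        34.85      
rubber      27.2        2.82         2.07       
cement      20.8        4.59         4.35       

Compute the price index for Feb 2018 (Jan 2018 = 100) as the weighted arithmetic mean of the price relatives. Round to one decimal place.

paper pulp: 12.1 × (499.82/555.60) = 12.1 × 0.899604 = 10.8852
fertiliser: 27.6 × (620.91/492.02) = 27.6 × 1.261961 = 34.8301
sand: 12.3 × (34.85/25.78) = 12.3 × 1.351823 = 16.6274
rubber: 27.2 × (2.07/2.82) = 27.2 × 0.734043 = 19.9660
cement: 20.8 × (4.35/4.59) = 20.8 × 0.947712 = 19.7124
Index = Σ wᵢ·(p₁ᵢ/p₀ᵢ) = 10.8852 + 34.8301 + 16.6274 + 19.9660 + 19.7124 = 102.0211

102.0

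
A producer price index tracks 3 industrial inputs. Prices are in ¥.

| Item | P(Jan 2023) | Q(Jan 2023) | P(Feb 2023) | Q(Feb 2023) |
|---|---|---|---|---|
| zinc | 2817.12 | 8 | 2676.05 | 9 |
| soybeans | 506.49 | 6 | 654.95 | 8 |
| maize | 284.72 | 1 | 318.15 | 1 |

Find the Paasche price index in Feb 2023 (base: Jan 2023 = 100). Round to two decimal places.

99.84

Paasche price index uses current-period quantities as weights.
ΣP(Feb 2023)·Q(Feb 2023) = 2676.05×9 + 654.95×8 + 318.15×1 = 24084.45 + 5239.6 + 318.15 = 29642.2
ΣP(Jan 2023)·Q(Feb 2023) = 2817.12×9 + 506.49×8 + 284.72×1 = 25354.08 + 4051.92 + 284.72 = 29690.72
Index = 29642.2 / 29690.72 × 100 = 99.8366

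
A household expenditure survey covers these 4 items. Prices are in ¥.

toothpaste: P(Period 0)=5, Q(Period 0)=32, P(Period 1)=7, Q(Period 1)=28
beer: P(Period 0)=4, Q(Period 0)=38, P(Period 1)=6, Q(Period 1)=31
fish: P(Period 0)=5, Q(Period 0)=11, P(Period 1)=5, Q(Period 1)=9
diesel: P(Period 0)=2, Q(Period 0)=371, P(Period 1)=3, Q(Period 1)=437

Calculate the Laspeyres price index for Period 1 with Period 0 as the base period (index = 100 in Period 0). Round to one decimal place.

Laspeyres price index uses base-period quantities as weights.
ΣP(Period 1)·Q(Period 0) = 7×32 + 6×38 + 5×11 + 3×371 = 224 + 228 + 55 + 1113 = 1620
ΣP(Period 0)·Q(Period 0) = 5×32 + 4×38 + 5×11 + 2×371 = 160 + 152 + 55 + 742 = 1109
Index = 1620 / 1109 × 100 = 146.0775

146.1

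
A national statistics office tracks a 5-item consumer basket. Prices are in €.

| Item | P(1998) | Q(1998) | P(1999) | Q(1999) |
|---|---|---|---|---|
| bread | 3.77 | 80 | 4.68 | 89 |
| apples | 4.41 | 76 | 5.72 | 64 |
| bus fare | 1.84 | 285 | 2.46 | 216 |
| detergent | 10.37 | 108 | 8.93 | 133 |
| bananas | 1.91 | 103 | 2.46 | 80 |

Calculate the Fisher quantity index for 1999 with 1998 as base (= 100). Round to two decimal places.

Laspeyres component (base-period weights):
ΣP(1998)Q(1999) = 3.77×89 + 4.41×64 + 1.84×216 + 10.37×133 + 1.91×80 = 335.53 + 282.24 + 397.44 + 1379.21 + 152.8 = 2547.22
ΣP(1998)Q(1998) = 3.77×80 + 4.41×76 + 1.84×285 + 10.37×108 + 1.91×103 = 301.6 + 335.16 + 524.4 + 1119.96 + 196.73 = 2477.85
L = 2547.22 / 2477.85 × 100 = 102.7996
Paasche component (current-period weights):
ΣP(1999)Q(1999) = 4.68×89 + 5.72×64 + 2.46×216 + 8.93×133 + 2.46×80 = 416.52 + 366.08 + 531.36 + 1187.69 + 196.8 = 2698.45
ΣP(1999)Q(1998) = 4.68×80 + 5.72×76 + 2.46×285 + 8.93×108 + 2.46×103 = 374.4 + 434.72 + 701.1 + 964.44 + 253.38 = 2728.04
P = 2698.45 / 2728.04 × 100 = 98.9153
Fisher = √(L × P) = √(102.7996 × 98.9153) = 100.8388

100.84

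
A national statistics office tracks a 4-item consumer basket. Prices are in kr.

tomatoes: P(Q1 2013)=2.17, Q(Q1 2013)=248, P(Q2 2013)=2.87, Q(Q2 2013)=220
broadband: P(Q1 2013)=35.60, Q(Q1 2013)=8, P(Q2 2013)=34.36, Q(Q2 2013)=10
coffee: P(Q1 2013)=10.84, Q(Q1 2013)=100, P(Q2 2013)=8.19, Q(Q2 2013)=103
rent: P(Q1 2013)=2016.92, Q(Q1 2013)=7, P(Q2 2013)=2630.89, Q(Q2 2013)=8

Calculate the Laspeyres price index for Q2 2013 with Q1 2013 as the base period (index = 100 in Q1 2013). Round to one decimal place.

126.2

Laspeyres price index uses base-period quantities as weights.
ΣP(Q2 2013)·Q(Q1 2013) = 2.87×248 + 34.36×8 + 8.19×100 + 2630.89×7 = 711.76 + 274.88 + 819 + 18416.23 = 20221.87
ΣP(Q1 2013)·Q(Q1 2013) = 2.17×248 + 35.60×8 + 10.84×100 + 2016.92×7 = 538.16 + 284.8 + 1084 + 14118.44 = 16025.4
Index = 20221.87 / 16025.4 × 100 = 126.1864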